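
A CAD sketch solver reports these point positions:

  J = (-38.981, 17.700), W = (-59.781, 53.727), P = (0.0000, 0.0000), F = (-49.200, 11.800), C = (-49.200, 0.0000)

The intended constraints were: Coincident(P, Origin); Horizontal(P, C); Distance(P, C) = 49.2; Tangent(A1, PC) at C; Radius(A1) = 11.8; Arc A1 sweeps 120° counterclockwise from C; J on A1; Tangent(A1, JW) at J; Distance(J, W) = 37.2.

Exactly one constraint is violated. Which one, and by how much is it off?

Distance(J, W) = 37.2 — off by 4.40.

P = (0.00, 0.00) ✓; P.y = 0.00, C.y = 0.00 ✓; |PC| = 49.20 ✓; ∠(FC, CP) = 90.00° ✓; |FC| = 11.80 ✓; bearing(F→J) − bearing(F→C) = 120.0° ✓; |FJ| = 11.80 ✓; ∠(FJ, JW) = 90.00° ✓; |JW| = 41.60 ✗.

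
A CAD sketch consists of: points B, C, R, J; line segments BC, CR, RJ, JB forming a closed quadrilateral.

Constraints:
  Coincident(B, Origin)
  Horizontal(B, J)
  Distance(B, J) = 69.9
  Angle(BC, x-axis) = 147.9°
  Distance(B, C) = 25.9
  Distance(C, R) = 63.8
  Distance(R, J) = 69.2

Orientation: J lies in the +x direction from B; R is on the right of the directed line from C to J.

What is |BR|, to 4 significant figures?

41.66

Checks: |CR| = 63.80 ✓; |RJ| = 69.20 ✓.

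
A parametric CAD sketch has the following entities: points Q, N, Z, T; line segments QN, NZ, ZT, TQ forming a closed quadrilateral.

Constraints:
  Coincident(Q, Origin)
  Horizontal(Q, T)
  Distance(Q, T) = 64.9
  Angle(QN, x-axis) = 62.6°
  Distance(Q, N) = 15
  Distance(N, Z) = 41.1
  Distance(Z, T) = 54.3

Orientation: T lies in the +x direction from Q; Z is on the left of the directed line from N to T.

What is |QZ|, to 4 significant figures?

55.80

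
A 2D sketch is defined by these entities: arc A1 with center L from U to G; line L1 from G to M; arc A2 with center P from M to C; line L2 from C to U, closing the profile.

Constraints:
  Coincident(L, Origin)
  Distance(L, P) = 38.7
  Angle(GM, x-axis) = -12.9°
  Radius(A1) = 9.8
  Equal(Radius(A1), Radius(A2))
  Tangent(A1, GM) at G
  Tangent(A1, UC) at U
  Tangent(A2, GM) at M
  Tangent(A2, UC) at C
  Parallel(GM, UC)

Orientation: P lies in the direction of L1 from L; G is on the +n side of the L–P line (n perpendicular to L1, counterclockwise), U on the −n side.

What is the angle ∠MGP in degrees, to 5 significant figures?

14.210°

Tangency of A1 to both parallel lines with radius 9.8 puts G and U at L ± 9.8·n: G = (2.1879, 9.5527), U = (-2.1879, -9.5527). Equal radii place M and C the same way about P: M = P + 9.8·n = (39.911, 0.91288), C = P − 9.8·n = (35.535, -18.192). Then cos ∠MGP = GM·GP / (|GM||GP|), giving 14.210°.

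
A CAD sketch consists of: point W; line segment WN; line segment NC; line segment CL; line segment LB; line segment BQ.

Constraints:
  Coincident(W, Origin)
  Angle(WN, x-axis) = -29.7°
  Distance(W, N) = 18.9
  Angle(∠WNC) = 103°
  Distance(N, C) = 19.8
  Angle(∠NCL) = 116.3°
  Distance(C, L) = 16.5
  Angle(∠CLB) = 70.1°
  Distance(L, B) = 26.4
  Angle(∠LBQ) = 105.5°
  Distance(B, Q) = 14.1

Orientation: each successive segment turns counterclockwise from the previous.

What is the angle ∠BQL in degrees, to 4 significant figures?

50.25°

∠CLB = 70.1° gives LB at -139.1° from the x-axis; with |LB| = 26.4, B = (3.977, 3.306). ∠LBQ = 105.5° gives BQ at -64.60° from the x-axis; with |BQ| = 14.1, Q = (10.03, -9.431). Then cos ∠BQL = QB·QL / (|QB||QL|), giving 50.25°.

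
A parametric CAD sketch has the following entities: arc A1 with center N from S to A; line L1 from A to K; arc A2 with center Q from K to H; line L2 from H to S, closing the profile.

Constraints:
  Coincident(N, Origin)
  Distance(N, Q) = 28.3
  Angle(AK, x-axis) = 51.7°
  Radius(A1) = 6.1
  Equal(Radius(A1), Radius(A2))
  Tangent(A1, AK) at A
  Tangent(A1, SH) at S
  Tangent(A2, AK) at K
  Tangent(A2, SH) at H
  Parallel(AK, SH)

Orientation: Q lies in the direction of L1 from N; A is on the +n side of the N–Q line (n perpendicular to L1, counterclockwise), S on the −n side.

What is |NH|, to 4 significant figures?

28.95

The slot axis is L1's direction at 51.7°, so u = (cos 51.7°, sin 51.7°) = (0.6198, 0.7848) and n = (−sin 51.7°, cos 51.7°) = (-0.7848, 0.6198). N is at the origin and Q lies 28.3 along u from N, so Q = 28.3·u = (17.54, 22.21). Tangency of A1 to both parallel lines with radius 6.1 puts A and S at N ± 6.1·n: A = (-4.787, 3.781), S = (4.787, -3.781). Equal radii place K and H the same way about Q: K = Q + 6.1·n = (12.75, 25.99), H = Q − 6.1·n = (22.33, 18.43). Then |NH| = |H − N| = 28.95.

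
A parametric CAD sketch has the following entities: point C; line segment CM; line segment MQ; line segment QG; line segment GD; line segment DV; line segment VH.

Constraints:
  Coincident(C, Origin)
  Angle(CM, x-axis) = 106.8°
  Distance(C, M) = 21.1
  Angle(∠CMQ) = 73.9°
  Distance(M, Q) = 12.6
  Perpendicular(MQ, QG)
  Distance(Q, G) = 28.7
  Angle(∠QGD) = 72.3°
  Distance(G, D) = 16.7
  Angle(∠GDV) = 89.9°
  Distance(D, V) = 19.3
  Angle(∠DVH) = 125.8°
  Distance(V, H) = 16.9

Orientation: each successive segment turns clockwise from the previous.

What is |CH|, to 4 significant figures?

23.96

C is at the origin; CM runs at 106.8° with length 21.1, so M = (-6.099, 20.20). ∠CMQ = 73.9° gives MQ at 0.7000° from the x-axis; with |MQ| = 12.6, Q = (6.500, 20.35). MQ ⟂ QG, so QG runs at -89.30°; with |QG| = 28.7, G = (6.851, -8.344). ∠QGD = 72.3° gives GD at 163.0° from the x-axis; with |GD| = 16.7, D = (-9.119, -3.462). ∠GDV = 89.9° gives DV at 72.90° from the x-axis; with |DV| = 19.3, V = (-3.444, 14.98). ∠DVH = 125.8° gives VH at 18.70° from the x-axis; with |VH| = 16.9, H = (12.56, 20.40). Then |CH| = |H − C| = 23.96.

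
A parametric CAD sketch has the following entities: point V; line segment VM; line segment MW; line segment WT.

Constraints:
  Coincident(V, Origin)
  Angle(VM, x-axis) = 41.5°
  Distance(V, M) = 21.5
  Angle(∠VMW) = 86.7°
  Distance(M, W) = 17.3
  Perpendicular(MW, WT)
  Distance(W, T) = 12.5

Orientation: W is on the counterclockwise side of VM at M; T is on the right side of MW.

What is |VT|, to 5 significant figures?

37.571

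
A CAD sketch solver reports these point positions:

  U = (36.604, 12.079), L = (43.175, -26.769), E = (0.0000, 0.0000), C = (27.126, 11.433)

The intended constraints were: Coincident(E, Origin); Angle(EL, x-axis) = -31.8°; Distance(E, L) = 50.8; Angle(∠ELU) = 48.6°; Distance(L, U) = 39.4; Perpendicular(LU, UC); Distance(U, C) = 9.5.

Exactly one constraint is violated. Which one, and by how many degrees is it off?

Perpendicular(LU, UC) — off by 5.70°.

E = (0.00, 0.00) ✓; EL at -31.80° ✓; |EL| = 50.80 ✓; ∠ELU = 48.60° ✓; |LU| = 39.40 ✓; ∠(LU, UC) = 84.30° ✗; |UC| = 9.500 ✓.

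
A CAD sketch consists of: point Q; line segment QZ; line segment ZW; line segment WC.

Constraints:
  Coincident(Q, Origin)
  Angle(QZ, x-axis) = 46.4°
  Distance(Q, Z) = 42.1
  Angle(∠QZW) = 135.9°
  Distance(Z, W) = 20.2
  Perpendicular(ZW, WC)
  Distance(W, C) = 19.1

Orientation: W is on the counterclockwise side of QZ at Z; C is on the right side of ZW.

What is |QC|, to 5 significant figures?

69.899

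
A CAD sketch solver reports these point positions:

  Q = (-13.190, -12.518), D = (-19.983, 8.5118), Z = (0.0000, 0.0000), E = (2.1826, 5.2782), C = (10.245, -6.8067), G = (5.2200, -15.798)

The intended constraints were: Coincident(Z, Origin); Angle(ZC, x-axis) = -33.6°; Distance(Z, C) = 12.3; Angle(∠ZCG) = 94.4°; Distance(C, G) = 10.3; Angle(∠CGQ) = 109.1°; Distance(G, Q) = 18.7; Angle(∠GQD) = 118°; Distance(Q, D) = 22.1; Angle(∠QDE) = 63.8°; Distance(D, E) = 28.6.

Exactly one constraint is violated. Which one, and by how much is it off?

Distance(D, E) = 28.6 — off by 6.20.

Z = (0.00, 0.00) ✓; ZC at -33.60° ✓; |ZC| = 12.30 ✓; ∠ZCG = 94.40° ✓; |CG| = 10.30 ✓; ∠CGQ = 109.1° ✓; |GQ| = 18.70 ✓; ∠GQD = 118.0° ✓; |QD| = 22.10 ✓; ∠QDE = 63.80° ✓; |DE| = 22.40 ✗.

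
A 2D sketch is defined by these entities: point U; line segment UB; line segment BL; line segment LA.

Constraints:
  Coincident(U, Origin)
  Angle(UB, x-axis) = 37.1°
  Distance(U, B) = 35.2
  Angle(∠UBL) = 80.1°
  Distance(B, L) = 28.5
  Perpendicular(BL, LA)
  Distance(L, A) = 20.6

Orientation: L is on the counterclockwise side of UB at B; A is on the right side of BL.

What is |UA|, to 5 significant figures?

59.660

∠UBL = 80.1°, so BL runs at 37.1° + (180° − 80.1°) = 137.00° from the x-axis; with |BL| = 28.5, L = B + 28.5·(cos 137.00°, sin 137.00°) = (7.2314, 40.670). The perpendicularity gives LA at right angles to BL; with |LA| = 20.6 on the right of BL, A = L + 20.6·(0.68200, 0.73135) = (21.281, 55.736). Then |UA| = |A − U| = 59.660.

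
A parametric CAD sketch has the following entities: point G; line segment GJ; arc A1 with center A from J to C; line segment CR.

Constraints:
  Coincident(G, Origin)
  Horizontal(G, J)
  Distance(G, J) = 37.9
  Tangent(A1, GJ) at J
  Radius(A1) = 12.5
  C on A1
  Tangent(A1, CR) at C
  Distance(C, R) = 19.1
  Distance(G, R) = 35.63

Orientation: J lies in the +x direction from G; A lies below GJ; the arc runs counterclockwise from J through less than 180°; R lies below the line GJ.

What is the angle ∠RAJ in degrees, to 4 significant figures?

134.1°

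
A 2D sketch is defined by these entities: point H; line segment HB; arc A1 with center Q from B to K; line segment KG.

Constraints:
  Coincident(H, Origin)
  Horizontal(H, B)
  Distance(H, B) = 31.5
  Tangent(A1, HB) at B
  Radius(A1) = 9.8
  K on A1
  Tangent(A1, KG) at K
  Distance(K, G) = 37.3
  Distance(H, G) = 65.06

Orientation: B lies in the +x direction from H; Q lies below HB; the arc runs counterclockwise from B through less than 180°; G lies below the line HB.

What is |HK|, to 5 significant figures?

28.579

H is at the origin; HB is horizontal with |HB| = 31.5 and B on the +x side, so B = (31.500, 0.0000). Since A1 is tangent to HB there, QB ⟂ HB, so Q = B + (0, -9.8) = (31.500, -9.8000). Since QK ⟂ KG (tangency), |QG| = √(9.8² + 37.3²) = 38.566 regardless of where K sits on A1. So G lies on both circle(H, 65.06) and circle(Q, 38.566); the below-HB intersection is G = (46.789, -45.206). K is the foot of the tangent from G: K = (23.786, -15.844).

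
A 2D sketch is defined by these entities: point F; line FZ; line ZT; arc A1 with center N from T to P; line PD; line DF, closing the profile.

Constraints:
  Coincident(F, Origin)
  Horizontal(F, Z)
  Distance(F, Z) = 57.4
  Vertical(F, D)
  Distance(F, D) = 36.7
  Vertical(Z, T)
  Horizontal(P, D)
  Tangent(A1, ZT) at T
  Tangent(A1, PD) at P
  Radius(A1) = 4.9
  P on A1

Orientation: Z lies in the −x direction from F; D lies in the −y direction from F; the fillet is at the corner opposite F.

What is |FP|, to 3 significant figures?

64.1

F is at the origin; F and Z share the same y with |FZ| = 57.4 and Z on the −x side, so Z = (-57.4, 0.00). FD is vertical with |FD| = 36.7 and D on the −y side, so D = (0.00, -36.7). The virtual corner opposite F is at (-57.4, -36.7). A1 meets ZT tangentially, so NT is at right angles to ZT and A1 meets PD tangentially, so NP is at right angles to PD, with radius 4.9, so the center N sits 4.9 in from both sides at N = (-52.5, -31.8). That places the tangent points at T = (-57.4, -31.8) on ZT and P = (-52.5, -36.7) on PD. Then |FP| = |P − F| = 64.1.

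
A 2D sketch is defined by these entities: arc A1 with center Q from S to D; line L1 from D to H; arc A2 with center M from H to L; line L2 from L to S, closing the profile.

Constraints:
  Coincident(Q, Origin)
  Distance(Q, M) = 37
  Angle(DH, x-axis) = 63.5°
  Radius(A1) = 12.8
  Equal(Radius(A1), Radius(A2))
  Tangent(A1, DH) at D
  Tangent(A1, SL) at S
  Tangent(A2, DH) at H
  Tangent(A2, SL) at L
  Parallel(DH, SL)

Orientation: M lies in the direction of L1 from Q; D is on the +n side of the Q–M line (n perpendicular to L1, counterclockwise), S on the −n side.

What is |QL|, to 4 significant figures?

39.15

The slot axis is L1's direction at 63.5°, so u = (cos 63.5°, sin 63.5°) = (0.4462, 0.8949) and n = (−sin 63.5°, cos 63.5°) = (-0.8949, 0.4462). Q is at the origin and M lies 37.0 along u from Q, so M = 37.0·u = (16.51, 33.11). Tangency of A1 to both parallel lines with radius 12.8 puts D and S at Q ± 12.8·n: D = (-11.46, 5.711), S = (11.46, -5.711). Equal radii place H and L the same way about M: H = M + 12.8·n = (5.054, 38.82), L = M − 12.8·n = (27.96, 27.40). Then |QL| = |L − Q| = 39.15.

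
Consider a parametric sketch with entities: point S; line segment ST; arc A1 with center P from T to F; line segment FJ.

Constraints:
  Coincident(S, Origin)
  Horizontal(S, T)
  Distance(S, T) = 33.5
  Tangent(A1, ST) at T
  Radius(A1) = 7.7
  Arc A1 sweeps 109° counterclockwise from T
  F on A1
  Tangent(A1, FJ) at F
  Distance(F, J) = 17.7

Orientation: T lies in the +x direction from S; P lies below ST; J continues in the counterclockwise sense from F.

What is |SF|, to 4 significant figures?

28.14

S is at the origin; S and T share the same y with |ST| = 33.5 and T on the +x side, so T = (33.50, 0.000). The tangent condition forces PT to be normal to ST, so P = T + (0, -7.7) = (33.50, -7.700). On A1, T sits at bearing 90° from P; a 109° counterclockwise sweep puts F at bearing 199°, so F = P + 7.7·(cos 199°, sin 199°) = (26.22, -10.21). Then |SF| = |F − S| = 28.14.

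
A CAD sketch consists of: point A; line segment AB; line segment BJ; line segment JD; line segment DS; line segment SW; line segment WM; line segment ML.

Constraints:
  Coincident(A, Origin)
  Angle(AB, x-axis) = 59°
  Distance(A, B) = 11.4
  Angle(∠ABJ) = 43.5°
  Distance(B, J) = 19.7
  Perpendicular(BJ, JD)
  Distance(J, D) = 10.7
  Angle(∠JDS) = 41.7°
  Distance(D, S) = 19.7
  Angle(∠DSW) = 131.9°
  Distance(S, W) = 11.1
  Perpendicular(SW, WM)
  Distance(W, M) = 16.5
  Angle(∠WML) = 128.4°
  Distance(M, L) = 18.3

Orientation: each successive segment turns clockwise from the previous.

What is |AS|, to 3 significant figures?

12.0

The perpendicularity gives JD at right angles to BJ, so JD runs at -168°; with |JD| = 10.7, D = (-0.311, -11.8). ∠JDS = 41.7° gives DS at 54.2° from the x-axis; with |DS| = 19.7, S = (11.2, 4.20). Then |AS| = |S − A| = 12.0.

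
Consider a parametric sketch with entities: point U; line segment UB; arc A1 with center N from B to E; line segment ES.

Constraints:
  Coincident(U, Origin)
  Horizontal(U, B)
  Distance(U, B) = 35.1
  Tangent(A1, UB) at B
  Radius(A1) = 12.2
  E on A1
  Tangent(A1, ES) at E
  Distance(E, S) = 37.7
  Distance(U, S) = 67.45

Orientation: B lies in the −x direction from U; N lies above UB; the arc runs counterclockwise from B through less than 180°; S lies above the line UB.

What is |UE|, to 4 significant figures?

30.93

Checks: |NE| = 12.20 ✓; ∠(NE, ES) = 90.00° ✓; |ES| = 37.70 ✓; |US| = 67.45 ✓.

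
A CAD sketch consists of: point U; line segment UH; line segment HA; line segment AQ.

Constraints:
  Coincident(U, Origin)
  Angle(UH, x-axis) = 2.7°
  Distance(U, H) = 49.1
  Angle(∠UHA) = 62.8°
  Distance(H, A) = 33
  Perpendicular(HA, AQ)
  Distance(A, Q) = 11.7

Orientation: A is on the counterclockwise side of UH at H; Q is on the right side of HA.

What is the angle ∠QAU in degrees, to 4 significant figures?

166.4°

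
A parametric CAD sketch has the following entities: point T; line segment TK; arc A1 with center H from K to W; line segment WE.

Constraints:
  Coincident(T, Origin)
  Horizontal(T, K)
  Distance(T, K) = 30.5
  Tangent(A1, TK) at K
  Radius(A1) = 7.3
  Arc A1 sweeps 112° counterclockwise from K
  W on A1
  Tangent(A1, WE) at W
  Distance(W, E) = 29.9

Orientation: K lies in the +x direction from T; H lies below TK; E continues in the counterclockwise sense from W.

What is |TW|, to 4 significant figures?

25.77

T is at the origin; T and K share the same y with |TK| = 30.5 and K on the +x side, so K = (30.50, 0.000). Since A1 is tangent to TK there, HK ⟂ TK, so H = K + (0, -7.3) = (30.50, -7.300). On A1, K sits at bearing 90° from H; a 112° counterclockwise sweep puts W at bearing 202°, so W = H + 7.3·(cos 202°, sin 202°) = (23.73, -10.03). Then |TW| = |W − T| = 25.77.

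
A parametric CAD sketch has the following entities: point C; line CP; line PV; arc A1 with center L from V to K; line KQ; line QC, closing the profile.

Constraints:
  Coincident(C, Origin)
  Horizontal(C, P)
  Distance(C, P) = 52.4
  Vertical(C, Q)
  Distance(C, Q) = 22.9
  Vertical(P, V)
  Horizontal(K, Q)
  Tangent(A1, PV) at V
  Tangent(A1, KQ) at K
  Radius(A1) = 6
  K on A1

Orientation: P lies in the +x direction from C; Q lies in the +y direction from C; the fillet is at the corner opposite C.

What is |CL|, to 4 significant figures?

49.38

C is at the origin; C and P share the same y with |CP| = 52.4 and P on the +x side, so P = (52.40, 0.000). C and Q share the same x with |CQ| = 22.9 and Q on the +y side, so Q = (0.000, 22.90). The virtual corner opposite C is at (52.40, 22.90). A1 meets PV tangentially, so LV is at right angles to PV and tangency of A1 to KQ means the radius LK is perpendicular to KQ, with radius 6.0, so the center L sits 6.0 in from both sides at L = (46.40, 16.90). Then |CL| = |L − C| = 49.38.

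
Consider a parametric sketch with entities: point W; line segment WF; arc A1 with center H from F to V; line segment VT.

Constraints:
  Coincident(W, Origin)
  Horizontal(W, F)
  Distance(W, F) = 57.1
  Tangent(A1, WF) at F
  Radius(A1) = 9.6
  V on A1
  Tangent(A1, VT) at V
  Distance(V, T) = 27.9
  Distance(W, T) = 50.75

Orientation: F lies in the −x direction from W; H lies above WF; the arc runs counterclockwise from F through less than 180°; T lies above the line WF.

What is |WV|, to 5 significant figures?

48.470

W is at the origin; W and F share the same y with |WF| = 57.1 and F on the −x side, so F = (-57.100, 0.0000). The tangent condition forces HF to be normal to WF, so H = F + (0, 9.6) = (-57.100, 9.6000). Since HV ⟂ VT (tangency), |HT| = √(9.6² + 27.9²) = 29.505 regardless of where V sits on A1. So T lies on both circle(W, 50.75) and circle(H, 29.505); the above-WF intersection is T = (-38.784, 32.732). V is the foot of the tangent from T: V = (-48.044, 6.4136).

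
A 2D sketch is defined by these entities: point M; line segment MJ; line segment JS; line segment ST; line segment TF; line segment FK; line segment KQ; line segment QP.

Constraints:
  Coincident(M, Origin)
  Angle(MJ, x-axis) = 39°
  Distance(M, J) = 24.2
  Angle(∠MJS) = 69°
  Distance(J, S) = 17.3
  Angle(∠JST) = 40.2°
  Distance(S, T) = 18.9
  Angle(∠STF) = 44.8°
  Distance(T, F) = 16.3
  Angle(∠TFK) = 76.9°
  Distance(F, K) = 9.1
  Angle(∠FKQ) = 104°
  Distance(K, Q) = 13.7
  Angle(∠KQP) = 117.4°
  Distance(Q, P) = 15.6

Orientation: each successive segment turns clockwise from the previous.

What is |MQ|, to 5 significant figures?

10.657

M is at the origin; MJ runs at 39.0° with length 24.2, so J = (18.807, 15.230). ∠MJS = 69.0° gives JS at -72.000° from the x-axis; with |JS| = 17.3, S = (24.153, -1.2237). ∠JST = 40.2° gives ST at 148.20° from the x-axis; with |ST| = 18.9, T = (8.0900, 8.7357). ∠STF = 44.8° gives TF at 13.000° from the x-axis; with |TF| = 16.3, F = (23.972, 12.402). ∠TFK = 76.9° gives FK at -90.100° from the x-axis; with |FK| = 9.1, K = (23.956, 3.3025). ∠FKQ = 104.0° gives KQ at -166.10° from the x-axis; with |KQ| = 13.7, Q = (10.657, 0.011332). Then |MQ| = |Q − M| = 10.657.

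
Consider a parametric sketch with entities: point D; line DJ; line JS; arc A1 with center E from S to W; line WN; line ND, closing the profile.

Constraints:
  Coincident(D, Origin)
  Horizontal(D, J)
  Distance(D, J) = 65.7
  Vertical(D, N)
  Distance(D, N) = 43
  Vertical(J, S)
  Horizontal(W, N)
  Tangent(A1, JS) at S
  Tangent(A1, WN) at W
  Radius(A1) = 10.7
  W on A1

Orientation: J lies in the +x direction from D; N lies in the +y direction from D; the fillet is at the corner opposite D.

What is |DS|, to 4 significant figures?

73.21

The virtual corner opposite D is at (65.70, 43.00). Tangency of A1 to JS means the radius ES is perpendicular to JS and since A1 is tangent to WN there, EW ⟂ WN, with radius 10.7, so the center E sits 10.7 in from both sides at E = (55.00, 32.30). That places the tangent points at S = (65.70, 32.30) on JS and W = (55.00, 43.00) on WN. Then |DS| = |S − D| = 73.21.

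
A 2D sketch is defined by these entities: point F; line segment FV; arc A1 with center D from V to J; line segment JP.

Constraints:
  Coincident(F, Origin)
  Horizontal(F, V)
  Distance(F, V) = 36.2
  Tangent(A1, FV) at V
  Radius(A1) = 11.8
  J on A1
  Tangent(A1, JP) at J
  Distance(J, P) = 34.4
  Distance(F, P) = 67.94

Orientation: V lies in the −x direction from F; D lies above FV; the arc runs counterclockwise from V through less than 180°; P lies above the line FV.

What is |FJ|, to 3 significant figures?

33.9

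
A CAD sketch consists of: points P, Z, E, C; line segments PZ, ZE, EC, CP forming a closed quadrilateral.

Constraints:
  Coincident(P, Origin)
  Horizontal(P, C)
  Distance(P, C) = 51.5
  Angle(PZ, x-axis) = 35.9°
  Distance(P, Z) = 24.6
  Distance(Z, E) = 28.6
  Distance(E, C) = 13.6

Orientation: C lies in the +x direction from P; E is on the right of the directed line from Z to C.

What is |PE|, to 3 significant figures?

40.0

Checks: |ZE| = 28.60 ✓; |EC| = 13.60 ✓.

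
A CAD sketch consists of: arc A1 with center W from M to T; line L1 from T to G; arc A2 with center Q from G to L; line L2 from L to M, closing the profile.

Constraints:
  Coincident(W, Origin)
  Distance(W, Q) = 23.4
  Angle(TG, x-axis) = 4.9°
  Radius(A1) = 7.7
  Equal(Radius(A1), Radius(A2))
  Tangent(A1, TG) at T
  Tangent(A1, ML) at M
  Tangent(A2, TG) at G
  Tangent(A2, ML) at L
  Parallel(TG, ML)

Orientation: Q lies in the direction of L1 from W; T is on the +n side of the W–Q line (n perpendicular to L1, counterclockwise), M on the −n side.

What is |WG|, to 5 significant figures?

24.634

Tangency of A1 to both parallel lines with radius 7.7 puts T and M at W ± 7.7·n: T = (-0.65771, 7.6719), M = (0.65771, -7.6719). Equal radii place G and L the same way about Q: G = Q + 7.7·n = (22.657, 9.6706), L = Q − 7.7·n = (23.972, -5.6731). Then |WG| = |G − W| = 24.634.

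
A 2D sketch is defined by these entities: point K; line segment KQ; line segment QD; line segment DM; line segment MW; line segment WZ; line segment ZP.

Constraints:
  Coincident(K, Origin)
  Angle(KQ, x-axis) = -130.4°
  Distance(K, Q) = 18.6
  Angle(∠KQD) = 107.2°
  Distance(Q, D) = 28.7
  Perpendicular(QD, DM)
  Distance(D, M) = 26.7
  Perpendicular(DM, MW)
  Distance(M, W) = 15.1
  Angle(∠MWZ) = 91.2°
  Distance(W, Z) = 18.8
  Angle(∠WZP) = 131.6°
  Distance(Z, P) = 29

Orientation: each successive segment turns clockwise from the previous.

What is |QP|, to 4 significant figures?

36.45

∠MWZ = 91.2° gives WZ at -112.0° from the x-axis; with |WZ| = 18.8, Z = (-21.08, -1.697). ∠WZP = 131.6° gives ZP at -160.4° from the x-axis; with |ZP| = 29.0, P = (-48.40, -11.43). Then |QP| = |P − Q| = 36.45.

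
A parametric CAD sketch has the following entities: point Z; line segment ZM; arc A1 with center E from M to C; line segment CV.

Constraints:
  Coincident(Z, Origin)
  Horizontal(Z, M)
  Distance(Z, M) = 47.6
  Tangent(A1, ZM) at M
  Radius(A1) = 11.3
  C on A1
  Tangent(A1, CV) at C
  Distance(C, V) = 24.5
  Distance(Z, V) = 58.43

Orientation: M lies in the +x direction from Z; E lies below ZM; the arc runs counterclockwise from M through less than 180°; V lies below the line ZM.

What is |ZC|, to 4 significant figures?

39.68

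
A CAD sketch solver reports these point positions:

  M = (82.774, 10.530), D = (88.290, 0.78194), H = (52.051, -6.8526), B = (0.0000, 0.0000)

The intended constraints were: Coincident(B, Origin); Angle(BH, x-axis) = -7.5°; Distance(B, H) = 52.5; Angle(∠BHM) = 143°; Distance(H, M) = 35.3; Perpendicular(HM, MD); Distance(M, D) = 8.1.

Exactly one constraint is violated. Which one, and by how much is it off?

Distance(M, D) = 8.1 — off by 3.10.

B = (0.00, 0.00) ✓; BH at -7.500° ✓; |BH| = 52.50 ✓; ∠BHM = 143.0° ✓; |HM| = 35.30 ✓; ∠(HM, MD) = 90.00° ✓; |MD| = 11.20 ✗.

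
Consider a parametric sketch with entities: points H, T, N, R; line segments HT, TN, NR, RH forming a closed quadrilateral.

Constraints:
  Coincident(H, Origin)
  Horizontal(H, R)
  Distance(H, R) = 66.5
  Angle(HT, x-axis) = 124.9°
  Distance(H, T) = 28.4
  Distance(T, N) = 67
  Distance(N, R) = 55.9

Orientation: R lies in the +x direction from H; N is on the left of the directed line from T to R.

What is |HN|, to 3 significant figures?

68.0

H is at the origin; HR is horizontal with |HR| = 66.5 and R in +x, so R = (66.5, 0). HT runs at 124.9° with |HT| = 28.4, so T = (-16.2, 23.3). N is determined by |TN| = 67.0 and |NR| = 55.9 together: it lies at the intersection of circle(T, 67.0) and circle(R, 55.9). With |TR| = 86.0, the foot of the radical line on TR is 50.9 from T and the perpendicular offset is √(67.0² − 50.9²) = 43.5. Taking the left-of-TR solution: N = (44.6, 51.4).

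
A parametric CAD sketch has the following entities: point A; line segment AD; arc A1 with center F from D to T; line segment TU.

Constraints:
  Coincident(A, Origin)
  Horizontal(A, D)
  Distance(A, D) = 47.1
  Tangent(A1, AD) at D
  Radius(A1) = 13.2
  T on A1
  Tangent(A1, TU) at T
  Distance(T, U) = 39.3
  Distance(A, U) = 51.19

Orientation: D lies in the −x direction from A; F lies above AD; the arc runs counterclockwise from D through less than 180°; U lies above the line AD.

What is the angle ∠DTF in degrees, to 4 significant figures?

54.33°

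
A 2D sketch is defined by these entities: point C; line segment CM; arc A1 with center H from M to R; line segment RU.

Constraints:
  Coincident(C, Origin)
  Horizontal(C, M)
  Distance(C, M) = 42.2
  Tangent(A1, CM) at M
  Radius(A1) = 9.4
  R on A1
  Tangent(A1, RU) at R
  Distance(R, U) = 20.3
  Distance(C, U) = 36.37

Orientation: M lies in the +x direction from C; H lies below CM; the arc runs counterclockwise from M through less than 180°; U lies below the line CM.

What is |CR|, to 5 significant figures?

33.949

C is at the origin; C and M share the same y with |CM| = 42.2 and M on the +x side, so M = (42.200, 0.0000). Tangency of A1 to CM means the radius HM is perpendicular to CM, so H = M + (0, -9.4) = (42.200, -9.4000). Since HR ⟂ RU (tangency), |HU| = √(9.4² + 20.3²) = 22.371 regardless of where R sits on A1. So U lies on both circle(C, 36.37) and circle(H, 22.371); the below-CM intersection is U = (26.293, -25.129). R is the foot of the tangent from U: R = (33.394, -6.1117).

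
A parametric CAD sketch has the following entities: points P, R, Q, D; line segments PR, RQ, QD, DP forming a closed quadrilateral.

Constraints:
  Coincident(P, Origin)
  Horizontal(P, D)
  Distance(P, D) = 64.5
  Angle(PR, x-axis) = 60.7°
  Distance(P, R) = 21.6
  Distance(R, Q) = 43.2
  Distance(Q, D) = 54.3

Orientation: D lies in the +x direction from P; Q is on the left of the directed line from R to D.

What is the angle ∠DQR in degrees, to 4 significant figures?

70.69°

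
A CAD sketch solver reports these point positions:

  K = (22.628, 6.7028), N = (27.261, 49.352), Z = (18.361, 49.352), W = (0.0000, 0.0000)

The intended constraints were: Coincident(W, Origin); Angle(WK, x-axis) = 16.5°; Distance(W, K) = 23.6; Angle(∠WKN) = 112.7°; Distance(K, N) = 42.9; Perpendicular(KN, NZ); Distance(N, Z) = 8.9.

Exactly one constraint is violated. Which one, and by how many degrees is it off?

Perpendicular(KN, NZ) — off by 6.20°.

W = (0.00, 0.00) ✓; WK at 16.50° ✓; |WK| = 23.60 ✓; ∠WKN = 112.7° ✓; |KN| = 42.90 ✓; ∠(KN, NZ) = 96.20° ✗; |NZ| = 8.900 ✓.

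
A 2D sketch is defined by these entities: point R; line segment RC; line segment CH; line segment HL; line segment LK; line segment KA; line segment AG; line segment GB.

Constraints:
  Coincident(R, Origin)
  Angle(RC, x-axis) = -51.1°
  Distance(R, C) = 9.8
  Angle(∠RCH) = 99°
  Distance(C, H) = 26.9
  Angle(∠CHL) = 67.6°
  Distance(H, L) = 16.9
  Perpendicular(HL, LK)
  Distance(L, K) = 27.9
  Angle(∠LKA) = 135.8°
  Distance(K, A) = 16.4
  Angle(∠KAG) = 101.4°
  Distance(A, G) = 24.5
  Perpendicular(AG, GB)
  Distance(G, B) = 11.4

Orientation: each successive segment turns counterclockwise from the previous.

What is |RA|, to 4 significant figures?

22.27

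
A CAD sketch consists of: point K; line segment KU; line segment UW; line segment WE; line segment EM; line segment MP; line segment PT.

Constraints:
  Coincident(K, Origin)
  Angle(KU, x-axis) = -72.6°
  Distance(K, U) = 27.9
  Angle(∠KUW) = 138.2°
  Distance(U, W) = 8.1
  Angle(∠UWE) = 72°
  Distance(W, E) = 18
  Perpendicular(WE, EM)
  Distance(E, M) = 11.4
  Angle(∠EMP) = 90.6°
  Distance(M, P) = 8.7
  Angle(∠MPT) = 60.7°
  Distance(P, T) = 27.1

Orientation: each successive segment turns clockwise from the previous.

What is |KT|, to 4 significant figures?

34.29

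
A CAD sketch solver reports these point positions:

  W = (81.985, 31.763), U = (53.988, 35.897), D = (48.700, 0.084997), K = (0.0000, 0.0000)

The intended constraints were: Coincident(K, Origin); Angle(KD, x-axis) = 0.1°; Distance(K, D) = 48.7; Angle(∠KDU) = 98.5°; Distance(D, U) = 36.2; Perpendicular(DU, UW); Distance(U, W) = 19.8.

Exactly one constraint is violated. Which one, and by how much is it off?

Distance(U, W) = 19.8 — off by 8.50.

K = (0.00, 0.00) ✓; KD at 0.1000° ✓; |KD| = 48.70 ✓; ∠KDU = 98.50° ✓; |DU| = 36.20 ✓; ∠(DU, UW) = 90.00° ✓; |UW| = 28.30 ✗.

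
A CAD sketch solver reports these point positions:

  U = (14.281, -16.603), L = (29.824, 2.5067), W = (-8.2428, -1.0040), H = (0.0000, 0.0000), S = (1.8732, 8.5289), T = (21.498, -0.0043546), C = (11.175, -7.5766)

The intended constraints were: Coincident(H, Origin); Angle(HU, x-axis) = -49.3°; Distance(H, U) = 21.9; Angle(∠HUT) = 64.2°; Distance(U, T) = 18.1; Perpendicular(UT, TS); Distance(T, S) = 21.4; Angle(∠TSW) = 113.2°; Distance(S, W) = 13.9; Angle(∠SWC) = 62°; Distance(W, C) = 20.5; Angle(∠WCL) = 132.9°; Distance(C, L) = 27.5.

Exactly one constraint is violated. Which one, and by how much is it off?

Distance(C, L) = 27.5 — off by 6.30.

H = (0.00, 0.00) ✓; HU at -49.30° ✓; |HU| = 21.90 ✓; ∠HUT = 64.20° ✓; |UT| = 18.10 ✓; ∠(UT, TS) = 90.00° ✓; |TS| = 21.40 ✓; ∠TSW = 113.2° ✓; |SW| = 13.90 ✓; ∠SWC = 62.00° ✓; |WC| = 20.50 ✓; ∠WCL = 132.9° ✓; |CL| = 21.20 ✗.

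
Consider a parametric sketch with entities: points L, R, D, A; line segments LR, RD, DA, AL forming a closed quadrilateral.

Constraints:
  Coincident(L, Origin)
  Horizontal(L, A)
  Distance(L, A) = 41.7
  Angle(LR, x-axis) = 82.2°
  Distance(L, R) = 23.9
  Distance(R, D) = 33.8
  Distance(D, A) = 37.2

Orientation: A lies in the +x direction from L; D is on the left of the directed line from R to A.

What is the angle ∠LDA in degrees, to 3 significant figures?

54.5°

L is at the origin; L and A share the same y with |LA| = 41.7 and A in +x, so A = (41.7, 0). LR runs at 82.2° with |LR| = 23.9, so R = (3.24, 23.7). D is determined by |RD| = 33.8 and |DA| = 37.2 together: it lies at the intersection of circle(R, 33.8) and circle(A, 37.2). With |RA| = 45.2, the foot of the radical line on RA is 19.9 from R and the perpendicular offset is √(33.8² − 19.9²) = 27.3. Taking the left-of-RA solution: D = (34.5, 36.5).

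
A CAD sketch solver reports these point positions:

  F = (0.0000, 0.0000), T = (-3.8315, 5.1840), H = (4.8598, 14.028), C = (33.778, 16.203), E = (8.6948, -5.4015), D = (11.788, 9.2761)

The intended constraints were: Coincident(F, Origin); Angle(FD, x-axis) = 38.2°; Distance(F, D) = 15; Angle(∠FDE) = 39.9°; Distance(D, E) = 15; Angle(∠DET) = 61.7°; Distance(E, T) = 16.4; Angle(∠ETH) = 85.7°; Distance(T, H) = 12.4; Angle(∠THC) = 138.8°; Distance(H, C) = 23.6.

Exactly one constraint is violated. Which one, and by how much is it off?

Distance(H, C) = 23.6 — off by 5.40.

F = (0.00, 0.00) ✓; FD at 38.20° ✓; |FD| = 15.00 ✓; ∠FDE = 39.90° ✓; |DE| = 15.00 ✓; ∠DET = 61.70° ✓; |ET| = 16.40 ✓; ∠ETH = 85.70° ✓; |TH| = 12.40 ✓; ∠THC = 138.8° ✓; |HC| = 29.00 ✗.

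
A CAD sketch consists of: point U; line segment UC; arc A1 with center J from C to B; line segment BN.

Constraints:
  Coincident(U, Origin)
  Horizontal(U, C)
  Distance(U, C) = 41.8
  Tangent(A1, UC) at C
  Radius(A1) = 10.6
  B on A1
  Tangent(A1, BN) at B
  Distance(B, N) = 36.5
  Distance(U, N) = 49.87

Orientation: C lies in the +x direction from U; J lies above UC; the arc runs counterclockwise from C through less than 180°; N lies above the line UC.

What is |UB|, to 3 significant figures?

52.5

U is at the origin; UC is horizontal with |UC| = 41.8 and C on the +x side, so C = (41.8, 0.00). Since A1 is tangent to UC there, JC ⟂ UC, so J = C + (0, 10.6) = (41.8, 10.6). Since JB ⟂ BN (tangency), |JN| = √(10.6² + 36.5²) = 38.0 regardless of where B sits on A1. So N lies on both circle(U, 49.87) and circle(J, 38.0); the above-UC intersection is N = (23.6, 43.9). B is the foot of the tangent from N: B = (49.3, 18.1).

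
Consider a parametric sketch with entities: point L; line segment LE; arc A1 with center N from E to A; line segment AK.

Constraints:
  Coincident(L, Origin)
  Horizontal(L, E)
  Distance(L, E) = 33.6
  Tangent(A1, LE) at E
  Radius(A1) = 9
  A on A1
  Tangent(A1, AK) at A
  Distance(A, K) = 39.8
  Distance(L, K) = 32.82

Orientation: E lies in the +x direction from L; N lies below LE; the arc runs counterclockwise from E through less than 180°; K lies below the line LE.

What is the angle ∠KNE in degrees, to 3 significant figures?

126°

Checks: ∠(NE, EL) = 90.00° ✓; |NE| = 9.000 ✓; |NA| = 9.000 ✓; ∠(NA, AK) = 90.00° ✓; |AK| = 39.80 ✓; |LK| = 32.82 ✓.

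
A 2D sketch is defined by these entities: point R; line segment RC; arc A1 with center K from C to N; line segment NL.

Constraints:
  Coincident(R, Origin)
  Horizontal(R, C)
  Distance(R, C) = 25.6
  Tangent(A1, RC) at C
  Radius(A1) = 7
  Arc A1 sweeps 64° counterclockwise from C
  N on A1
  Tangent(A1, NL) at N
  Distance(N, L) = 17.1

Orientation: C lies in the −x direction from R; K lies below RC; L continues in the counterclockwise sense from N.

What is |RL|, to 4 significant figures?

43.86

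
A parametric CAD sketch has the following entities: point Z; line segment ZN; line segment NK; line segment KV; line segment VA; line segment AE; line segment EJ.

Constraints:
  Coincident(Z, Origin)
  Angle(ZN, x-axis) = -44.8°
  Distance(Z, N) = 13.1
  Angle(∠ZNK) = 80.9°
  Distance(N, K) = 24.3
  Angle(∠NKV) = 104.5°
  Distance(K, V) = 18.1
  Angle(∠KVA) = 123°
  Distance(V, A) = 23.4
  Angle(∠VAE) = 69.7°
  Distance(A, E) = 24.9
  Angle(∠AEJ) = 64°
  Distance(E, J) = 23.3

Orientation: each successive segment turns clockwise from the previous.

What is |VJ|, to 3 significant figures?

6.64

Z is at the origin; ZN runs at -44.8° with length 13.1, so N = (9.30, -9.23). ∠ZNK = 80.9° gives NK at -144° from the x-axis; with |NK| = 24.3, K = (-10.3, -23.5). ∠NKV = 104.5° gives KV at 141° from the x-axis; with |KV| = 18.1, V = (-24.3, -12.1). ∠KVA = 123.0° gives VA at 83.6° from the x-axis; with |VA| = 23.4, A = (-21.7, 11.2). ∠VAE = 69.7° gives AE at -26.7° from the x-axis; with |AE| = 24.9, E = (0.528, 0.00657). ∠AEJ = 64.0° gives EJ at -143° from the x-axis; with |EJ| = 23.3, J = (-18.0, -14.1). Then |VJ| = |J − V| = 6.64.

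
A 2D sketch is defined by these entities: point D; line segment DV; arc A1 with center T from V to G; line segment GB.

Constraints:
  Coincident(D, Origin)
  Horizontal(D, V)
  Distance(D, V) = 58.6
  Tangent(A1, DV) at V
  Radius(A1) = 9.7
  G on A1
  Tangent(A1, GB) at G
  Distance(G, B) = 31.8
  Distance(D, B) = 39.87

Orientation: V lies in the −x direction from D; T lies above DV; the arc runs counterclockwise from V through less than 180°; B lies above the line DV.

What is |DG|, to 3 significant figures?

51.6

Checks: |TG| = 9.700 ✓; ∠(TG, GB) = 90.00° ✓; |GB| = 31.80 ✓; |DB| = 39.87 ✓.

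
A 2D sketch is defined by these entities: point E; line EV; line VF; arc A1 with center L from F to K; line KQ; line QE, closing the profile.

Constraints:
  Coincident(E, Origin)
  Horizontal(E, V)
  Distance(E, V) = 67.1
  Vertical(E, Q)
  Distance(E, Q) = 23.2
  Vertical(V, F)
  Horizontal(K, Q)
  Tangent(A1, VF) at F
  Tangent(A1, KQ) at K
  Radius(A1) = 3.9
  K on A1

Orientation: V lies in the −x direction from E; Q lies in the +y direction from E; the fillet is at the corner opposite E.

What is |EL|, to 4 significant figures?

66.08

E is at the origin; E and V share the same y with |EV| = 67.1 and V on the −x side, so V = (-67.10, 0.000). EQ is vertical with |EQ| = 23.2 and Q on the +y side, so Q = (0.000, 23.20). The virtual corner opposite E is at (-67.10, 23.20). Tangency of A1 to VF means the radius LF is perpendicular to VF and A1 meets KQ tangentially, so LK is at right angles to KQ, with radius 3.9, so the center L sits 3.9 in from both sides at L = (-63.20, 19.30). Then |EL| = |L − E| = 66.08.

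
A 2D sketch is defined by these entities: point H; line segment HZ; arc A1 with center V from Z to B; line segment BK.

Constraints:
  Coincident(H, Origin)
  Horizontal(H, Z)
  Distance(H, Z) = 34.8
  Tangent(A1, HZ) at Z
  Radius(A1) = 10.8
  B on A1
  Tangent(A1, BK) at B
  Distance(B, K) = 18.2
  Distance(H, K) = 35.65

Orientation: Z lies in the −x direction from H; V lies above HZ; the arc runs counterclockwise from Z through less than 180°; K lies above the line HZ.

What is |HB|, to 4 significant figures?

25.95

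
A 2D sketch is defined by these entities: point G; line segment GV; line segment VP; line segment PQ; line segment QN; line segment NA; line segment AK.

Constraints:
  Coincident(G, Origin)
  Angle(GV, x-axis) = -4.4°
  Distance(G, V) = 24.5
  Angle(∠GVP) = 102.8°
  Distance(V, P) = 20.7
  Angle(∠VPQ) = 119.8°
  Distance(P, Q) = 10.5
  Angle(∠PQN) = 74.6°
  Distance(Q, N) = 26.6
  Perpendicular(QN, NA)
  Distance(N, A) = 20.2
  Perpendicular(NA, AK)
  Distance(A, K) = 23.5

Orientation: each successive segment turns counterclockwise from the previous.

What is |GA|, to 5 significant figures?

27.735

G is at the origin; GV runs at -4.4° with length 24.5, so V = (24.428, -1.8796). ∠GVP = 102.8° gives VP at 72.800° from the x-axis; with |VP| = 20.7, P = (30.549, 17.895). ∠VPQ = 119.8° gives PQ at 133.00° from the x-axis; with |PQ| = 10.5, Q = (23.388, 25.574). ∠PQN = 74.6° gives QN at -121.60° from the x-axis; with |QN| = 26.6, N = (9.4499, 2.9179). QN ⟂ NA, so NA runs at -31.600°; with |NA| = 20.2, A = (26.655, -7.6666). Then |GA| = |A − G| = 27.735.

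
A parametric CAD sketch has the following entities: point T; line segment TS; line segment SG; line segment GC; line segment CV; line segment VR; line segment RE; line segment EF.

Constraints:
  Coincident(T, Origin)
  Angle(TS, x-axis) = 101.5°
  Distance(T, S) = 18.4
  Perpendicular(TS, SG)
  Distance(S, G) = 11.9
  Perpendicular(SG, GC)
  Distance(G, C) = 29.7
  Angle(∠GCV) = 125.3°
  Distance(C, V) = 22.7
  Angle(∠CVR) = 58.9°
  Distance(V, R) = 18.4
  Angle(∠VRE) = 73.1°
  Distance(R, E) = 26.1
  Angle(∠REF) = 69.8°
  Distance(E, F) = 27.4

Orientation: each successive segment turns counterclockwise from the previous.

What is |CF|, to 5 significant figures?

25.281

T is at the origin; TS runs at 101.5° with length 18.4, so S = (-3.6684, 18.031). TS is perpendicular to SG, so SG runs at -168.50°; with |SG| = 11.9, G = (-15.329, 15.658). The perpendicularity gives GC at right angles to SG, so GC runs at -78.500°; with |GC| = 29.7, C = (-9.4082, -13.446). ∠GCV = 125.3° gives CV at -23.800° from the x-axis; with |CV| = 22.7, V = (11.361, -22.606). ∠CVR = 58.9° gives VR at 97.300° from the x-axis; with |VR| = 18.4, R = (9.0233, -4.3552). ∠VRE = 73.1° gives RE at -155.80° from the x-axis; with |RE| = 26.1, E = (-14.783, -15.054). ∠REF = 69.8° gives EF at -45.600° from the x-axis; with |EF| = 27.4, F = (4.3878, -34.631). Then |CF| = |F − C| = 25.281.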